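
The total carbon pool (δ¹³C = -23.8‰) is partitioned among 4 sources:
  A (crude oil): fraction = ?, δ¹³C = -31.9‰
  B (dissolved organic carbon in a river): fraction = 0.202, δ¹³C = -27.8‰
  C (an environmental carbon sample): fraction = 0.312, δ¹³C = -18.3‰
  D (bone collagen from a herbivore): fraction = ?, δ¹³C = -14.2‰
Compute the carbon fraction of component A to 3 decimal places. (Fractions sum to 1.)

0.315

Let f_A and f_D be the unknown fractions; fractions sum to 1 so f_A + f_D = 0.486.
Mass balance: Σ fᵢ·δᵢ = δ_bulk ⇒ f_A·(-31.9) + f_D·(-14.2) = -23.8 − (-11.325) = -12.475
Substitute f_D = 0.486 − f_A:
f_A·(-31.9 − -14.2) = -12.475 − 0.486×(-14.2) = -5.574
f_A = -5.574 / -17.7 = 0.3149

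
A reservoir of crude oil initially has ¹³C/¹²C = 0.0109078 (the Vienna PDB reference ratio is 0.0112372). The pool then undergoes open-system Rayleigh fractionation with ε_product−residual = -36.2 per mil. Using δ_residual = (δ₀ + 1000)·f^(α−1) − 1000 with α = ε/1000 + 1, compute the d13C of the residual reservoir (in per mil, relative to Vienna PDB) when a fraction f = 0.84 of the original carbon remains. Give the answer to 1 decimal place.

δ₀ = (0.0109078/0.0112372 − 1)×1000 = (0.970687 − 1)×1000 = -29.313 per mil
α − 1 = ε/1000 = -0.0362
f^(α−1) = 0.84^(-0.0362) = 1.006332
δ_res = (-29.313 + 1000) × 1.006332 − 1000 = 976.833 − 1000 = -23.17 per mil

-23.2 per mil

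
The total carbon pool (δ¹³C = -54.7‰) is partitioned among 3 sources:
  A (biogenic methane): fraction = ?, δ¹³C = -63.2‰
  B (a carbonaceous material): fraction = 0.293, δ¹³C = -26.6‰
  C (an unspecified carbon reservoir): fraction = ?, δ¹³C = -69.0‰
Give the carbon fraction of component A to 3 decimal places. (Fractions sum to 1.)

Let f_A and f_C be the unknown fractions; fractions sum to 1 so f_A + f_C = 0.707.
Mass balance: Σ fᵢ·δᵢ = δ_bulk ⇒ f_A·(-63.2) + f_C·(-69.0) = -54.7 − (-7.794) = -46.906
Substitute f_C = 0.707 − f_A:
f_A·(-63.2 − -69.0) = -46.906 − 0.707×(-69.0) = 1.877
f_A = 1.877 / 5.8 = 0.3236

0.324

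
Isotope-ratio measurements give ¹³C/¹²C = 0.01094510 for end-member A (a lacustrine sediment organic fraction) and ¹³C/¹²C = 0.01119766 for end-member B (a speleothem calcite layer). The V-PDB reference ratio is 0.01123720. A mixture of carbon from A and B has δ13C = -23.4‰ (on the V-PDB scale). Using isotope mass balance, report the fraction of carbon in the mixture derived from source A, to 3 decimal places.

0.885

δ_A = (0.01094510/0.01123720 − 1)×1000 = (0.974006 − 1)×1000 = -25.994‰
δ_B = (0.01119766/0.01123720 − 1)×1000 = (0.996481 − 1)×1000 = -3.519‰
f_A = (δ_mix − δ_B)/(δ_A − δ_B) = (-23.4 − (-3.519))/(-25.994 − (-3.519))
f_A = -19.881 / -22.475 = 0.8846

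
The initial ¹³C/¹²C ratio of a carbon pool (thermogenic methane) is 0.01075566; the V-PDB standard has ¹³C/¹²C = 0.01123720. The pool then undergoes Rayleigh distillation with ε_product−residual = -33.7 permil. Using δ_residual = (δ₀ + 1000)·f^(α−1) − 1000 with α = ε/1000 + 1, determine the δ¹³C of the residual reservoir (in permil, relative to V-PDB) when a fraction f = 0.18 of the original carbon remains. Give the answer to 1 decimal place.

δ₀ = (0.01075566/0.01123720 − 1)×1000 = (0.957148 − 1)×1000 = -42.852 permil
α − 1 = ε/1000 = -0.0337
f^(α−1) = 0.18^(-0.0337) = 1.059491
δ_res = (-42.852 + 1000) × 1.059491 − 1000 = 1014.089 − 1000 = 14.09 permil

14.1 permil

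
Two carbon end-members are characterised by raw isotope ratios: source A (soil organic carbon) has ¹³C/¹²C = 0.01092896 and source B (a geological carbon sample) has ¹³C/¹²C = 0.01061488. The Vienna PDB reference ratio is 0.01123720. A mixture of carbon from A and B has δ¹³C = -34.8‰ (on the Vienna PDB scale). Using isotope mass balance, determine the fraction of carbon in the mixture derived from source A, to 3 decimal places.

δ_A = (0.01092896/0.01123720 − 1)×1000 = (0.972570 − 1)×1000 = -27.430‰
δ_B = (0.01061488/0.01123720 − 1)×1000 = (0.944620 − 1)×1000 = -55.380‰
f_A = (δ_mix − δ_B)/(δ_A − δ_B) = (-34.8 − (-55.380))/(-27.430 − (-55.380))
f_A = 20.580 / 27.950 = 0.7363

0.736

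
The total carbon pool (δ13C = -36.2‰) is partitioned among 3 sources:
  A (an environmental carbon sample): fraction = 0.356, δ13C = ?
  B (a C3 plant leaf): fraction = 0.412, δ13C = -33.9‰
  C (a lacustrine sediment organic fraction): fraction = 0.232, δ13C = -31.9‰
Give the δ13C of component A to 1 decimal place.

-41.7‰

Isotope mass balance: δ_bulk = Σ fᵢ·δᵢ.
-36.2 = 0.356×δ_A + 0.412×(-33.9) + 0.232×(-31.9)
0.356·δ_A = -36.2 − (-21.368) = -14.832
δ_A = -14.832 / 0.356 = -41.66‰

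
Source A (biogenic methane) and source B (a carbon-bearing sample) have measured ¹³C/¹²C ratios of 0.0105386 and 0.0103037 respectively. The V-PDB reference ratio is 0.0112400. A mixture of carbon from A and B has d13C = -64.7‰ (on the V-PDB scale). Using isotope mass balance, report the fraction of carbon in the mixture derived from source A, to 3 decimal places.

0.890

δ_A = (0.0105386/0.0112400 − 1)×1000 = (0.937598 − 1)×1000 = -62.402‰
δ_B = (0.0103037/0.0112400 − 1)×1000 = (0.916699 − 1)×1000 = -83.301‰
f_A = (δ_mix − δ_B)/(δ_A − δ_B) = (-64.7 − (-83.301))/(-62.402 − (-83.301))
f_A = 18.601 / 20.899 = 0.8900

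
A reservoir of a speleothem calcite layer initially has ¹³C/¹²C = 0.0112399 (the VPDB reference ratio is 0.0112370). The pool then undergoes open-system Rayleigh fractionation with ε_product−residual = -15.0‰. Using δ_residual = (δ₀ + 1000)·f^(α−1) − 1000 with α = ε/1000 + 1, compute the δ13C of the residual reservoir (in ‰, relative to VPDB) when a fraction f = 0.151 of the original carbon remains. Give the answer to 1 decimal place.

δ₀ = (0.0112399/0.0112370 − 1)×1000 = (1.000258 − 1)×1000 = 0.258‰
α − 1 = ε/1000 = -0.0150
f^(α−1) = 0.151^(-0.0150) = 1.028763
δ_res = (0.258 + 1000) × 1.028763 − 1000 = 1029.029 − 1000 = 29.03‰

29.0‰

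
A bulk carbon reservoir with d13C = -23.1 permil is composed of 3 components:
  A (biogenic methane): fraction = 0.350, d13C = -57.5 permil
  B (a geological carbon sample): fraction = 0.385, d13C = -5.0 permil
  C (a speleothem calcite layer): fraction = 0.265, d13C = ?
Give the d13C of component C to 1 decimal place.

-4.0 permil

Isotope mass balance: δ_bulk = Σ fᵢ·δᵢ.
-23.1 = 0.350×(-57.5) + 0.385×(-5.0) + 0.265×δ_C
0.265·δ_C = -23.1 − (-22.050) = -1.050
δ_C = -1.050 / 0.265 = -3.96 permil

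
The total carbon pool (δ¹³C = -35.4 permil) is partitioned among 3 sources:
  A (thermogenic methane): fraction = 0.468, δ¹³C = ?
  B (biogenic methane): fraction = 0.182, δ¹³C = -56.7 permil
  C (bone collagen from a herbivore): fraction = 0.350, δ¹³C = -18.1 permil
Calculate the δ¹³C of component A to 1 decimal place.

-40.1 permil

Isotope mass balance: δ_bulk = Σ fᵢ·δᵢ.
-35.4 = 0.468×δ_A + 0.182×(-56.7) + 0.350×(-18.1)
0.468·δ_A = -35.4 − (-16.654) = -18.746
δ_A = -18.746 / 0.468 = -40.05 permil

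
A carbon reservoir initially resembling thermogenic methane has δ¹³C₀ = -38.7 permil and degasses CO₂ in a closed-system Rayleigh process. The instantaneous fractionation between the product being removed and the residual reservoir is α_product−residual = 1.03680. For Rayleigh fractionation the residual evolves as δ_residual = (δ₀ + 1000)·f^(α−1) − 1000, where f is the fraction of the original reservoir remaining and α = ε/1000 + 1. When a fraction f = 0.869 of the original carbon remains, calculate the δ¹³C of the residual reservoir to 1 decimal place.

-43.7 permil

Rayleigh residual: δ_res = (δ₀ + 1000)·f^(α−1) − 1000
α − 1 = 0.03680
f^(α−1) = 0.869^(0.03680) = 0.994846
δ_res = (-38.7 + 1000) × 0.994846 − 1000 = 956.346 − 1000 = -43.65 permil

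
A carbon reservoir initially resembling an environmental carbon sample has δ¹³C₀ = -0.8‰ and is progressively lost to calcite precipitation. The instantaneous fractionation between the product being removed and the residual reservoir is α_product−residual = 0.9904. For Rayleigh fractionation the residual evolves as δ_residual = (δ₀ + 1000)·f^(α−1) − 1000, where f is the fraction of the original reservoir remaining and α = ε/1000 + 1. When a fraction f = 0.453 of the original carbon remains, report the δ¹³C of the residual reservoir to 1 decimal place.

6.8‰

Rayleigh residual: δ_res = (δ₀ + 1000)·f^(α−1) − 1000
α − 1 = -0.00960
f^(α−1) = 0.453^(-0.00960) = 1.007631
δ_res = (-0.8 + 1000) × 1.007631 − 1000 = 1006.825 − 1000 = 6.82‰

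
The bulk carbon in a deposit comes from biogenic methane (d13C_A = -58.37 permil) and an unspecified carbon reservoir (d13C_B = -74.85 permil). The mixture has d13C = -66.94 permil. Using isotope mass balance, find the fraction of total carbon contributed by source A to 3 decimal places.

0.480

δ_mix = f_A·δ_A + (1 − f_A)·δ_B  ⇒  f_A = (δ_mix − δ_B)/(δ_A − δ_B)
f_A = (-66.94 − (-74.85)) / (-58.37 − (-74.85))
f_A = 7.91 / 16.48 = 0.4800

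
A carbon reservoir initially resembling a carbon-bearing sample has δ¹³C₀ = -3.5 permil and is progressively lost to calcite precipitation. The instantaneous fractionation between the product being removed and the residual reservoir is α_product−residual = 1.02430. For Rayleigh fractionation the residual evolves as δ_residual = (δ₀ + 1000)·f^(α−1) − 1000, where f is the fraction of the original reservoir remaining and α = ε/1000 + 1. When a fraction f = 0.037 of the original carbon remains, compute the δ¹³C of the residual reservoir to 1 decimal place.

Rayleigh residual: δ_res = (δ₀ + 1000)·f^(α−1) − 1000
α − 1 = 0.02430
f^(α−1) = 0.037^(0.02430) = 0.923012
δ_res = (-3.5 + 1000) × 0.923012 − 1000 = 919.781 − 1000 = -80.22 permil

-80.2 permil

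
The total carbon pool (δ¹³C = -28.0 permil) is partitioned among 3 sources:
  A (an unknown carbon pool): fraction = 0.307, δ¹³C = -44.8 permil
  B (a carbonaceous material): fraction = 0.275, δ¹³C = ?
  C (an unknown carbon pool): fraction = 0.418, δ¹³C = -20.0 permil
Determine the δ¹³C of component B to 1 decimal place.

-21.4 permil

Isotope mass balance: δ_bulk = Σ fᵢ·δᵢ.
-28.0 = 0.307×(-44.8) + 0.275×δ_B + 0.418×(-20.0)
0.275·δ_B = -28.0 − (-22.114) = -5.886
δ_B = -5.886 / 0.275 = -21.41 permil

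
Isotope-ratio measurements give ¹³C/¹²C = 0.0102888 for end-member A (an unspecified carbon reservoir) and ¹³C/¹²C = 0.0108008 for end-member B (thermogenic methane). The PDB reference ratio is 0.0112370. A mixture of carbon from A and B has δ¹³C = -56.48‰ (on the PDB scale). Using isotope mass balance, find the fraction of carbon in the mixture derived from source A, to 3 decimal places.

δ_A = (0.0102888/0.0112370 − 1)×1000 = (0.915618 − 1)×1000 = -84.382‰
δ_B = (0.0108008/0.0112370 − 1)×1000 = (0.961182 − 1)×1000 = -38.818‰
f_A = (δ_mix − δ_B)/(δ_A − δ_B) = (-56.48 − (-38.818))/(-84.382 − (-38.818))
f_A = -17.662 / -45.564 = 0.3876

0.388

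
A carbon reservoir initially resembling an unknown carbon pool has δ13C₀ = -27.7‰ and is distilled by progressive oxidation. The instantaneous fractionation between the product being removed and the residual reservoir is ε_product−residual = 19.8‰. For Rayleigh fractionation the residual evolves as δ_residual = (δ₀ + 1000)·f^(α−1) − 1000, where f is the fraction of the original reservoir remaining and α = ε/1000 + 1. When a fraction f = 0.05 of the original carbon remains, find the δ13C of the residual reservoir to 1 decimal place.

-83.7‰

Rayleigh residual: δ_res = (δ₀ + 1000)·f^(α−1) − 1000
α = ε/1000 + 1 = 1.01980, so α − 1 = 0.01980
f^(α−1) = 0.05^(0.01980) = 0.942409
δ_res = (-27.7 + 1000) × 0.942409 − 1000 = 916.305 − 1000 = -83.70‰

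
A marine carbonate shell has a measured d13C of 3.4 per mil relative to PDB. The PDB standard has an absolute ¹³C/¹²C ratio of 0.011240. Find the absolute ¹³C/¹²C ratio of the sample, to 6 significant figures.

0.0112782

R_sample = R_standard × (d13C/1000 + 1)
R_sample = 0.011240 × (3.4/1000 + 1) = 0.011240 × 1.003400
R_sample = 0.0112782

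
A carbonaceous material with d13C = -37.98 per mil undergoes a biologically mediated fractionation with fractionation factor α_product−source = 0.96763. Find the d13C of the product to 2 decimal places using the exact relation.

-69.12 per mil

δ_product = (δ_source + 1000)·α − 1000
δ_product = (-37.98 + 1000) × 0.96763 − 1000
δ_product = 930.879 − 1000 = -69.121 per mil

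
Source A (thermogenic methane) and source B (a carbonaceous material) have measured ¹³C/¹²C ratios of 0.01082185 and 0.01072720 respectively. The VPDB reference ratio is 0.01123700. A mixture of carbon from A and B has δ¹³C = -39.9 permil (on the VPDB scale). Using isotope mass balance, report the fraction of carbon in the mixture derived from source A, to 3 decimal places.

δ_A = (0.01082185/0.01123700 − 1)×1000 = (0.963055 − 1)×1000 = -36.945 permil
δ_B = (0.01072720/0.01123700 − 1)×1000 = (0.954632 − 1)×1000 = -45.368 permil
f_A = (δ_mix − δ_B)/(δ_A − δ_B) = (-39.9 − (-45.368))/(-36.945 − (-45.368))
f_A = 5.468 / 8.423 = 0.6492

0.649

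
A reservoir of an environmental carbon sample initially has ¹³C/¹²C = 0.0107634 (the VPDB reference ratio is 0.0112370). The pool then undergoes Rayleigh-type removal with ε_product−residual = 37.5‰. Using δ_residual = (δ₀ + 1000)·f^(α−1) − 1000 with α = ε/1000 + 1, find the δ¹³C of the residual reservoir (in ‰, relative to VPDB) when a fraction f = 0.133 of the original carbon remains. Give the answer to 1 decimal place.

-111.9‰

δ₀ = (0.0107634/0.0112370 − 1)×1000 = (0.957854 − 1)×1000 = -42.146‰
α − 1 = ε/1000 = 0.0375
f^(α−1) = 0.133^(0.0375) = 0.927138
δ_res = (-42.146 + 1000) × 0.927138 − 1000 = 888.063 − 1000 = -111.94‰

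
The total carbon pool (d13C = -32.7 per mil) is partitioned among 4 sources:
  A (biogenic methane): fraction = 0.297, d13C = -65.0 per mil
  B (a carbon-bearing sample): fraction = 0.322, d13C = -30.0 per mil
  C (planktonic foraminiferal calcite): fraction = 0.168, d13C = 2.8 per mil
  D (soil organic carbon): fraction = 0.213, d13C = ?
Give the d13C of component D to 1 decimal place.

Isotope mass balance: δ_bulk = Σ fᵢ·δᵢ.
-32.7 = 0.297×(-65.0) + 0.322×(-30.0) + 0.168×(2.8) + 0.213×δ_D
0.213·δ_D = -32.7 − (-28.495) = -4.205
δ_D = -4.205 / 0.213 = -19.74 per mil

-19.7 per mil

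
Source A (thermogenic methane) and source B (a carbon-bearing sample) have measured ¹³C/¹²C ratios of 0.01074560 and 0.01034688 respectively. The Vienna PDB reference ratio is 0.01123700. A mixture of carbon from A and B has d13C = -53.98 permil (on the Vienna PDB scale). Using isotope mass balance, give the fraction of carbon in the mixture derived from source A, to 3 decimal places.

δ_A = (0.01074560/0.01123700 − 1)×1000 = (0.956269 − 1)×1000 = -43.731 permil
δ_B = (0.01034688/0.01123700 − 1)×1000 = (0.920787 − 1)×1000 = -79.213 permil
f_A = (δ_mix − δ_B)/(δ_A − δ_B) = (-53.98 − (-79.213))/(-43.731 − (-79.213))
f_A = 25.233 / 35.483 = 0.7111

0.711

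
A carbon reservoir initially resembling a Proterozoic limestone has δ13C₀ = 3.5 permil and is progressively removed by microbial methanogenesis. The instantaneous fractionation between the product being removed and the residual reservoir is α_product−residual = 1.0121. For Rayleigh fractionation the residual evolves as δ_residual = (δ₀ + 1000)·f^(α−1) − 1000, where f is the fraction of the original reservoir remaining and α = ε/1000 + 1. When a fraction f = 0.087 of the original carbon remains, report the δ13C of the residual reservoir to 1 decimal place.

-25.7 permil

Rayleigh residual: δ_res = (δ₀ + 1000)·f^(α−1) − 1000
α − 1 = 0.01210
f^(α−1) = 0.087^(0.01210) = 0.970886
δ_res = (3.5 + 1000) × 0.970886 − 1000 = 974.284 − 1000 = -25.72 permil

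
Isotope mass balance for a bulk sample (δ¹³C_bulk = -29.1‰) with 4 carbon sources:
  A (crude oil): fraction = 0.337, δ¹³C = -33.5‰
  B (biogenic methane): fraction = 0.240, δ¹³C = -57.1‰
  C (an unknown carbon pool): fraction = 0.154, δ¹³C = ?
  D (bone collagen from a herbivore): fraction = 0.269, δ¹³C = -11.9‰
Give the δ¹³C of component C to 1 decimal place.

-5.9‰

Isotope mass balance: δ_bulk = Σ fᵢ·δᵢ.
-29.1 = 0.337×(-33.5) + 0.240×(-57.1) + 0.154×δ_C + 0.269×(-11.9)
0.154·δ_C = -29.1 − (-28.195) = -0.905
δ_C = -0.905 / 0.154 = -5.88‰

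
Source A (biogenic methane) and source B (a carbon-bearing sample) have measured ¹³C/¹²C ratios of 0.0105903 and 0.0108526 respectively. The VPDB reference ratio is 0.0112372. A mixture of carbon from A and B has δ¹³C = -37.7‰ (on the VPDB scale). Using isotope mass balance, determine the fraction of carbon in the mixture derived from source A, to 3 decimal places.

0.149

δ_A = (0.0105903/0.0112372 − 1)×1000 = (0.942432 − 1)×1000 = -57.568‰
δ_B = (0.0108526/0.0112372 − 1)×1000 = (0.965774 − 1)×1000 = -34.226‰
f_A = (δ_mix − δ_B)/(δ_A − δ_B) = (-37.7 − (-34.226))/(-57.568 − (-34.226))
f_A = -3.474 / -23.342 = 0.1488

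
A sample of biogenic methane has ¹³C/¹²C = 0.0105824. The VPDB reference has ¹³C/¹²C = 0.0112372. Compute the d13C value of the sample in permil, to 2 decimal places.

d13C = (R_sample / R_standard − 1) × 1000
R_sample / R_standard = 0.0105824 / 0.0112372 = 0.941729
d13C = (0.941729 − 1) × 1000 = -58.271 permil

-58.27 permil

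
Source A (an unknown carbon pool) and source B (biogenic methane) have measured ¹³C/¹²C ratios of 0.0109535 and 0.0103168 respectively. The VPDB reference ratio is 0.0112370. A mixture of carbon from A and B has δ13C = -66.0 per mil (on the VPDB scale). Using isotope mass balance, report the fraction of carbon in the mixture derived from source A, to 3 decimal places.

δ_A = (0.0109535/0.0112370 − 1)×1000 = (0.974771 − 1)×1000 = -25.229 per mil
δ_B = (0.0103168/0.0112370 − 1)×1000 = (0.918110 − 1)×1000 = -81.890 per mil
f_A = (δ_mix − δ_B)/(δ_A − δ_B) = (-66.0 − (-81.890))/(-25.229 − (-81.890))
f_A = 15.890 / 56.661 = 0.2804

0.280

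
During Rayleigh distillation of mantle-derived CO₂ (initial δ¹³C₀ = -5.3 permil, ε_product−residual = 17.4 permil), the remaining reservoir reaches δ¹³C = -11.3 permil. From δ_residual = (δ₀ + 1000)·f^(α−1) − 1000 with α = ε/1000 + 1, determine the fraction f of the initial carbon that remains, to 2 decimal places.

0.71

α − 1 = ε/1000 = 0.0174
(δ_res + 1000)/(δ₀ + 1000) = (-11.3 + 1000)/(-5.3 + 1000) = 988.7/994.7 = 0.993968
f = 0.993968^(1/0.0174) = exp(ln(0.993968)/0.0174) = exp(-0.00605/0.0174)
f = exp(-0.3477) = 0.7063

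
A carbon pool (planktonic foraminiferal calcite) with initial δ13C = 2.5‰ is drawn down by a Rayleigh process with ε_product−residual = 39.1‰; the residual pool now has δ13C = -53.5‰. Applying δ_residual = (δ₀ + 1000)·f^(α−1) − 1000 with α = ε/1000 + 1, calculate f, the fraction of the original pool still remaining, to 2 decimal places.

α − 1 = ε/1000 = 0.0391
(δ_res + 1000)/(δ₀ + 1000) = (-53.5 + 1000)/(2.5 + 1000) = 946.5/1002.5 = 0.944140
f = 0.944140^(1/0.0391) = exp(ln(0.944140)/0.0391) = exp(-0.05748/0.0391)
f = exp(-1.4701) = 0.2299

0.23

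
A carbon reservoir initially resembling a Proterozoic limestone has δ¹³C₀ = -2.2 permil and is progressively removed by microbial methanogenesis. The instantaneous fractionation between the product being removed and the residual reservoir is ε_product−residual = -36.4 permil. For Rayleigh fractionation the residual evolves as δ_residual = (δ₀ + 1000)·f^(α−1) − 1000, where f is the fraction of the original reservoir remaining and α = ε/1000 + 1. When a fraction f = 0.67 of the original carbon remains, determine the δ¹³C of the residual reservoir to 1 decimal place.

Rayleigh residual: δ_res = (δ₀ + 1000)·f^(α−1) − 1000
α = ε/1000 + 1 = 0.96360, so α − 1 = -0.03640
f^(α−1) = 0.67^(-0.03640) = 1.014684
δ_res = (-2.2 + 1000) × 1.014684 − 1000 = 1012.452 − 1000 = 12.45 permil

12.5 permil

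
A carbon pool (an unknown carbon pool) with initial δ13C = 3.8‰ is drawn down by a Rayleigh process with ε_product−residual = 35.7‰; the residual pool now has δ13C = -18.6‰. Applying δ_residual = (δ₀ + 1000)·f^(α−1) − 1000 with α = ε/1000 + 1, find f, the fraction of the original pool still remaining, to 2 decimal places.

α − 1 = ε/1000 = 0.0357
(δ_res + 1000)/(δ₀ + 1000) = (-18.6 + 1000)/(3.8 + 1000) = 981.4/1003.8 = 0.977685
f = 0.977685^(1/0.0357) = exp(ln(0.977685)/0.0357) = exp(-0.02257/0.0357)
f = exp(-0.6322) = 0.5314

0.53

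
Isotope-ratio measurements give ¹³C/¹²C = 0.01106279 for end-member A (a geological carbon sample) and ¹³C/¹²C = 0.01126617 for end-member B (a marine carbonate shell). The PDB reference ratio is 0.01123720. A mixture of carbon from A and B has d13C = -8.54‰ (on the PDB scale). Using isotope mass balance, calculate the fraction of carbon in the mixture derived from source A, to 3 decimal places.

δ_A = (0.01106279/0.01123720 − 1)×1000 = (0.984479 − 1)×1000 = -15.521‰
δ_B = (0.01126617/0.01123720 − 1)×1000 = (1.002578 − 1)×1000 = 2.578‰
f_A = (δ_mix − δ_B)/(δ_A − δ_B) = (-8.54 − (2.578))/(-15.521 − (2.578))
f_A = -11.118 / -18.099 = 0.6143

0.614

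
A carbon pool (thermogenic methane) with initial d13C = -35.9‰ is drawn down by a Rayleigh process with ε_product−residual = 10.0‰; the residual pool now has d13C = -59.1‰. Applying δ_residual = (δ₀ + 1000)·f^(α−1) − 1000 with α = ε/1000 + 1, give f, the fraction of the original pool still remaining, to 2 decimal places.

α − 1 = ε/1000 = 0.0100
(δ_res + 1000)/(δ₀ + 1000) = (-59.1 + 1000)/(-35.9 + 1000) = 940.9/964.1 = 0.975936
f = 0.975936^(1/0.0100) = exp(ln(0.975936)/0.0100) = exp(-0.02436/0.0100)
f = exp(-2.4358) = 0.0875

0.09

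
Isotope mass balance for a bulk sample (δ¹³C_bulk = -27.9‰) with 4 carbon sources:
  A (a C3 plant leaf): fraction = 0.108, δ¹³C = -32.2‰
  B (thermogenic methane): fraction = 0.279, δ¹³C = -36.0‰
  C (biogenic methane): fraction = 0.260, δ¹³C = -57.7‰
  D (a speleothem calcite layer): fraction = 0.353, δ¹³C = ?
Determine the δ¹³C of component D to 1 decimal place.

1.8‰

Isotope mass balance: δ_bulk = Σ fᵢ·δᵢ.
-27.9 = 0.108×(-32.2) + 0.279×(-36.0) + 0.260×(-57.7) + 0.353×δ_D
0.353·δ_D = -27.9 − (-28.524) = 0.624
δ_D = 0.624 / 0.353 = 1.77‰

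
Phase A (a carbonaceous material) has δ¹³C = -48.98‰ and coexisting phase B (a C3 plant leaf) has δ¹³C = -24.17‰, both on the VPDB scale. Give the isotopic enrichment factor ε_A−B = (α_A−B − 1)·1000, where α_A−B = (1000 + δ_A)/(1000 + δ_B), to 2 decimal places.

α_A−B = (1000 + -48.98) / (1000 + -24.17) = 951.02 / 975.83 = 0.974575
ε_A−B = (0.974575 − 1) × 1000 = -25.425‰
(The approximation ε ≈ δ_A − δ_B would give -24.81‰.)

-25.42‰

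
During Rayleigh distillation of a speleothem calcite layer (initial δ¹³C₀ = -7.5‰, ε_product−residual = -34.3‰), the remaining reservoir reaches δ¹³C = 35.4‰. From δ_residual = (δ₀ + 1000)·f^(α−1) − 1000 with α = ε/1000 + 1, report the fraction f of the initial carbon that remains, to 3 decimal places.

α − 1 = ε/1000 = -0.0343
(δ_res + 1000)/(δ₀ + 1000) = (35.4 + 1000)/(-7.5 + 1000) = 1035.4/992.5 = 1.043224
f = 1.043224^(1/-0.0343) = exp(ln(1.043224)/-0.0343) = exp(0.04232/-0.0343)
f = exp(-1.2337) = 0.2912

0.291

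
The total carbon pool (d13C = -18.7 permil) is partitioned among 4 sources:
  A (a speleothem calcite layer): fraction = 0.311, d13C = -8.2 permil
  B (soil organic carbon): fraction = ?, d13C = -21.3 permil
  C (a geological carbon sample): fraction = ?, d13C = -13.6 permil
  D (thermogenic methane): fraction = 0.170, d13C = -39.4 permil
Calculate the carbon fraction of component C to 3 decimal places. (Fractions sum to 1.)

0.208

Let f_C and f_B be the unknown fractions; fractions sum to 1 so f_C + f_B = 0.519.
Mass balance: Σ fᵢ·δᵢ = δ_bulk ⇒ f_C·(-13.6) + f_B·(-21.3) = -18.7 − (-9.248) = -9.452
Substitute f_B = 0.519 − f_C:
f_C·(-13.6 − -21.3) = -9.452 − 0.519×(-21.3) = 1.603
f_C = 1.603 / 7.7 = 0.2082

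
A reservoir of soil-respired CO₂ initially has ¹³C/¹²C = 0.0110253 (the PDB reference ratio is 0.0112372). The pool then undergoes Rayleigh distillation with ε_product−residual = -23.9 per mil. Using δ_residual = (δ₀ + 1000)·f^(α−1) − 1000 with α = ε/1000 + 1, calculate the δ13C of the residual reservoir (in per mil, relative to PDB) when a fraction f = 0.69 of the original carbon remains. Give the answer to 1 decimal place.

δ₀ = (0.0110253/0.0112372 − 1)×1000 = (0.981143 − 1)×1000 = -18.857 per mil
α − 1 = ε/1000 = -0.0239
f^(α−1) = 0.69^(-0.0239) = 1.008908
δ_res = (-18.857 + 1000) × 1.008908 − 1000 = 989.883 − 1000 = -10.12 per mil

-10.1 per mil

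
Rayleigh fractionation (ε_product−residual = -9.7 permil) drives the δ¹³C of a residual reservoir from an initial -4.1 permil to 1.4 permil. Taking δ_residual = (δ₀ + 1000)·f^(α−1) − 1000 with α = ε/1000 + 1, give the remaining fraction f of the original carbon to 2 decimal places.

0.57

α − 1 = ε/1000 = -0.0097
(δ_res + 1000)/(δ₀ + 1000) = (1.4 + 1000)/(-4.1 + 1000) = 1001.4/995.9 = 1.005523
f = 1.005523^(1/-0.0097) = exp(ln(1.005523)/-0.0097) = exp(0.00551/-0.0097)
f = exp(-0.5678) = 0.5668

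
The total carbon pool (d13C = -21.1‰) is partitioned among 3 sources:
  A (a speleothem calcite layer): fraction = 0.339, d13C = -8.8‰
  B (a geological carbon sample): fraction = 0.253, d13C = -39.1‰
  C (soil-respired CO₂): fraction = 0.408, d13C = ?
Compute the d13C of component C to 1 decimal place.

Isotope mass balance: δ_bulk = Σ fᵢ·δᵢ.
-21.1 = 0.339×(-8.8) + 0.253×(-39.1) + 0.408×δ_C
0.408·δ_C = -21.1 − (-12.876) = -8.225
δ_C = -8.225 / 0.408 = -20.16‰

-20.2‰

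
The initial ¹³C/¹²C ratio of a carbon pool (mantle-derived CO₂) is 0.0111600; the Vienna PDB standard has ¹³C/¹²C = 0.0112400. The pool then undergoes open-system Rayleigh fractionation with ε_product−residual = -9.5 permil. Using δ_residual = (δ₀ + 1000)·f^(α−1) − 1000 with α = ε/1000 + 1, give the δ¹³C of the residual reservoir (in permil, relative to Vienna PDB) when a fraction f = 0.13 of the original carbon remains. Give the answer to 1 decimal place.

δ₀ = (0.0111600/0.0112400 − 1)×1000 = (0.992883 − 1)×1000 = -7.117 permil
α − 1 = ε/1000 = -0.0095
f^(α−1) = 0.13^(-0.0095) = 1.019571
δ_res = (-7.117 + 1000) × 1.019571 − 1000 = 1012.314 − 1000 = 12.31 permil

12.3 permil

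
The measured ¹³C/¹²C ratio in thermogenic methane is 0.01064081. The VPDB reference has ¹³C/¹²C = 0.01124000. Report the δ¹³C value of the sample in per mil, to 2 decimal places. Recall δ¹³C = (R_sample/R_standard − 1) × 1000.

δ¹³C = (R_sample / R_standard − 1) × 1000
R_sample / R_standard = 0.01064081 / 0.01124000 = 0.946691
δ¹³C = (0.946691 − 1) × 1000 = -53.309 per mil

-53.31 per mil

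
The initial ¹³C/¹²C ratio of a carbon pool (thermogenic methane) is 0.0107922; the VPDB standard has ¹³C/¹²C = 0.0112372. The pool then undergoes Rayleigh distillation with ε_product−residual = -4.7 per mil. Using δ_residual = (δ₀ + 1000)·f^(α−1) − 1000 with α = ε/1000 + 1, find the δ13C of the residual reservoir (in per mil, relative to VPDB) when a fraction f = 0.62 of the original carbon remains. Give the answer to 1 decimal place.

-37.4 per mil

δ₀ = (0.0107922/0.0112372 − 1)×1000 = (0.960399 − 1)×1000 = -39.601 per mil
α − 1 = ε/1000 = -0.0047
f^(α−1) = 0.62^(-0.0047) = 1.002249
δ_res = (-39.601 + 1000) × 1.002249 − 1000 = 962.560 − 1000 = -37.44 per mil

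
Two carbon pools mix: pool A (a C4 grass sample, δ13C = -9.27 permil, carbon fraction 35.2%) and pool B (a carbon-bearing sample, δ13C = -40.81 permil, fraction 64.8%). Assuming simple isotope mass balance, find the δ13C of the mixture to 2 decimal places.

-29.71 permil

δ_mix = f_A·δ_A + f_B·δ_B
δ_mix = 0.352 × (-9.27) + 0.648 × (-40.81)
δ_mix = -3.263 + -26.445 = -29.708 permil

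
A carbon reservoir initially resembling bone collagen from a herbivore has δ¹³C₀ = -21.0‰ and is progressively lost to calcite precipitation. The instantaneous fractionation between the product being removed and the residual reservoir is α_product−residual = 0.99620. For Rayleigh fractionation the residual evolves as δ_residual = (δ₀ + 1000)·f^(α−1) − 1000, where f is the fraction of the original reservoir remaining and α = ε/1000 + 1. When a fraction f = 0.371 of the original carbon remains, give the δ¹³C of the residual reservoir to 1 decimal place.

Rayleigh residual: δ_res = (δ₀ + 1000)·f^(α−1) − 1000
α − 1 = -0.00380
f^(α−1) = 0.371^(-0.00380) = 1.003775
δ_res = (-21.0 + 1000) × 1.003775 − 1000 = 982.696 − 1000 = -17.30‰

-17.3‰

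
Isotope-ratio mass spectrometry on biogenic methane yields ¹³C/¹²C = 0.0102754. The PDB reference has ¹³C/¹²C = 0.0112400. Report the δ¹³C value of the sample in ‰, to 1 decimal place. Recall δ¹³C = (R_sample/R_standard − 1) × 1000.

-85.8‰

δ¹³C = (R_sample / R_standard − 1) × 1000
R_sample / R_standard = 0.0102754 / 0.0112400 = 0.914181
δ¹³C = (0.914181 − 1) × 1000 = -85.82‰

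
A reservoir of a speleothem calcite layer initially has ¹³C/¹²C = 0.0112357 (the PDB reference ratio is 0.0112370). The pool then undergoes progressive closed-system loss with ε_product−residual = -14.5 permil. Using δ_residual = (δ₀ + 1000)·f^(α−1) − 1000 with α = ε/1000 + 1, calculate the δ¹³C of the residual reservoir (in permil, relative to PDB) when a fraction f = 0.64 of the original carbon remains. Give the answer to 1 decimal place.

δ₀ = (0.0112357/0.0112370 − 1)×1000 = (0.999884 − 1)×1000 = -0.116 permil
α − 1 = ε/1000 = -0.0145
f^(α−1) = 0.64^(-0.0145) = 1.006492
δ_res = (-0.116 + 1000) × 1.006492 − 1000 = 1006.376 − 1000 = 6.38 permil

6.4 permil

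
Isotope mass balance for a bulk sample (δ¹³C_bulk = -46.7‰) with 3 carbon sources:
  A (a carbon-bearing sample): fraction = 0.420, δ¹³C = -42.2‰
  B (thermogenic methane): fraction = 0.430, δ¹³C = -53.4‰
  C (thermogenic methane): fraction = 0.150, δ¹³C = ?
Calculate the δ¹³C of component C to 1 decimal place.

-40.1‰

Isotope mass balance: δ_bulk = Σ fᵢ·δᵢ.
-46.7 = 0.420×(-42.2) + 0.430×(-53.4) + 0.150×δ_C
0.150·δ_C = -46.7 − (-40.686) = -6.014
δ_C = -6.014 / 0.150 = -40.09‰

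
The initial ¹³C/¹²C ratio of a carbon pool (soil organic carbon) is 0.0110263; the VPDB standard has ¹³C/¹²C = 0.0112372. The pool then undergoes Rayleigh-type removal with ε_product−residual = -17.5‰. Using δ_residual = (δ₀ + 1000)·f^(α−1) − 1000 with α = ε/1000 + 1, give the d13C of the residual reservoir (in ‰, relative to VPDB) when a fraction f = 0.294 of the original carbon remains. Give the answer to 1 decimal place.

2.5‰

δ₀ = (0.0110263/0.0112372 − 1)×1000 = (0.981232 − 1)×1000 = -18.768‰
α − 1 = ε/1000 = -0.0175
f^(α−1) = 0.294^(-0.0175) = 1.021654
δ_res = (-18.768 + 1000) × 1.021654 − 1000 = 1002.480 − 1000 = 2.48‰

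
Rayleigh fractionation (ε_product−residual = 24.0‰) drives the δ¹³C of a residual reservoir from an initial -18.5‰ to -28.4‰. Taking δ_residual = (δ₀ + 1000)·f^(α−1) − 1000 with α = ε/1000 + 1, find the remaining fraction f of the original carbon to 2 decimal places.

0.66

α − 1 = ε/1000 = 0.0240
(δ_res + 1000)/(δ₀ + 1000) = (-28.4 + 1000)/(-18.5 + 1000) = 971.6/981.5 = 0.989913
f = 0.989913^(1/0.0240) = exp(ln(0.989913)/0.0240) = exp(-0.01014/0.0240)
f = exp(-0.4224) = 0.6555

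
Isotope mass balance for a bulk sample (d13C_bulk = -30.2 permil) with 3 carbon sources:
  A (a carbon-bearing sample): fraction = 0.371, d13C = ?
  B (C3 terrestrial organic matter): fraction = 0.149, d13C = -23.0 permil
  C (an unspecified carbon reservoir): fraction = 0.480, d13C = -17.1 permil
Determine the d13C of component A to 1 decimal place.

Isotope mass balance: δ_bulk = Σ fᵢ·δᵢ.
-30.2 = 0.371×δ_A + 0.149×(-23.0) + 0.480×(-17.1)
0.371·δ_A = -30.2 − (-11.635) = -18.565
δ_A = -18.565 / 0.371 = -50.04 permil

-50.0 permil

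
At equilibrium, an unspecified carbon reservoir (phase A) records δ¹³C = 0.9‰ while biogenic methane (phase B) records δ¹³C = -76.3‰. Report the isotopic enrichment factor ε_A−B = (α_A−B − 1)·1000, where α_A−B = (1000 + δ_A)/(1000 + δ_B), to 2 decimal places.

83.58‰

α_A−B = (1000 + 0.9) / (1000 + -76.3) = 1000.9 / 923.7 = 1.083577
ε_A−B = (1.083577 − 1) × 1000 = 83.577‰
(The approximation ε ≈ δ_A − δ_B would give 77.2‰.)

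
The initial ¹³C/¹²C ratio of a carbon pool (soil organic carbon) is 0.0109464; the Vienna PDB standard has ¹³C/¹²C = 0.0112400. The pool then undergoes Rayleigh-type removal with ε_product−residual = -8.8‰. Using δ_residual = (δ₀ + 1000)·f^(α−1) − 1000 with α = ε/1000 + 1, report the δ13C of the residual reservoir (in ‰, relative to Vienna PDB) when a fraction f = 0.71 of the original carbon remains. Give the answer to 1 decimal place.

-23.2‰

δ₀ = (0.0109464/0.0112400 − 1)×1000 = (0.973879 − 1)×1000 = -26.121‰
α − 1 = ε/1000 = -0.0088
f^(α−1) = 0.71^(-0.0088) = 1.003018
δ_res = (-26.121 + 1000) × 1.003018 − 1000 = 976.819 − 1000 = -23.18‰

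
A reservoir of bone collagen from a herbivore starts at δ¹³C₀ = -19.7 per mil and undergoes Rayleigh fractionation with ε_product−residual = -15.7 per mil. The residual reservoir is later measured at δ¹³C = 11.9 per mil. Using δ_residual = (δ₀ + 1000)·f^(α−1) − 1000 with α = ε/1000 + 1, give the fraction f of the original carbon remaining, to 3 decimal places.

0.133

α − 1 = ε/1000 = -0.0157
(δ_res + 1000)/(δ₀ + 1000) = (11.9 + 1000)/(-19.7 + 1000) = 1011.9/980.3 = 1.032235
f = 1.032235^(1/-0.0157) = exp(ln(1.032235)/-0.0157) = exp(0.03173/-0.0157)
f = exp(-2.0208) = 0.1326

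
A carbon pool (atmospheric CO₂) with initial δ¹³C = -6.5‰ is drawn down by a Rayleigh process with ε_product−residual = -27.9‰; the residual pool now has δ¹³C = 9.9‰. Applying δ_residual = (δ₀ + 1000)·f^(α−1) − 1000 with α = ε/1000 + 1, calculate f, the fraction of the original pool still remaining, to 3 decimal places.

α − 1 = ε/1000 = -0.0279
(δ_res + 1000)/(δ₀ + 1000) = (9.9 + 1000)/(-6.5 + 1000) = 1009.9/993.5 = 1.016507
f = 1.016507^(1/-0.0279) = exp(ln(1.016507)/-0.0279) = exp(0.01637/-0.0279)
f = exp(-0.5868) = 0.5561

0.556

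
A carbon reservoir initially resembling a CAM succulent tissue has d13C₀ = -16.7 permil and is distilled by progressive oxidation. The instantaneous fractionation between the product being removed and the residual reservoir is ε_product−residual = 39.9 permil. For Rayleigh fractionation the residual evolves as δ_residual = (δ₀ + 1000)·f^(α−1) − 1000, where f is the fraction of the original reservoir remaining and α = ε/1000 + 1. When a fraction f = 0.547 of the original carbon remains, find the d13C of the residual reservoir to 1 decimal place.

-40.1 permil

Rayleigh residual: δ_res = (δ₀ + 1000)·f^(α−1) − 1000
α = ε/1000 + 1 = 1.03990, so α − 1 = 0.03990
f^(α−1) = 0.547^(0.03990) = 0.976215
δ_res = (-16.7 + 1000) × 0.976215 − 1000 = 959.913 − 1000 = -40.09 permil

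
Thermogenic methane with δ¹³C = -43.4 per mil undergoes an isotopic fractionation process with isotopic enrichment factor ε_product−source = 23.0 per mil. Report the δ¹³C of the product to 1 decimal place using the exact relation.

-21.4 per mil

Exactly, δ_product = (δ_source + 1000)·(ε/1000 + 1) − 1000.
δ_product = (-43.4 + 1000) × (23.0/1000 + 1) − 1000
δ_product = -21.40 per mil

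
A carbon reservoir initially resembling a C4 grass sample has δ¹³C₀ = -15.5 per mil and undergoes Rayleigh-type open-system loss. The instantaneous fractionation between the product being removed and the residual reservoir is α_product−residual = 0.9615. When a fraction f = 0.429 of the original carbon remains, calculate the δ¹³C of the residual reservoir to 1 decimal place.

17.1 per mil

Rayleigh residual: δ_res = (δ₀ + 1000)·f^(α−1) − 1000
α − 1 = -0.03850
f^(α−1) = 0.429^(-0.03850) = 1.033119
δ_res = (-15.5 + 1000) × 1.033119 − 1000 = 1017.106 − 1000 = 17.11 per mil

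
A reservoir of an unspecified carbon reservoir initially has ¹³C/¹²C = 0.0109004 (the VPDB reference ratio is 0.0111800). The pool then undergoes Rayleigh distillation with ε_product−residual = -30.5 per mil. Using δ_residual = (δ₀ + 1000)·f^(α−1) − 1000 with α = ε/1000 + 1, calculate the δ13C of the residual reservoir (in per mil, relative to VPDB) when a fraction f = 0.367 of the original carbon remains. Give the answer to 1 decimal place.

δ₀ = (0.0109004/0.0111800 − 1)×1000 = (0.974991 − 1)×1000 = -25.009 per mil
α − 1 = ε/1000 = -0.0305
f^(α−1) = 0.367^(-0.0305) = 1.031045
δ_res = (-25.009 + 1000) × 1.031045 − 1000 = 1005.260 − 1000 = 5.26 per mil

5.3 per mil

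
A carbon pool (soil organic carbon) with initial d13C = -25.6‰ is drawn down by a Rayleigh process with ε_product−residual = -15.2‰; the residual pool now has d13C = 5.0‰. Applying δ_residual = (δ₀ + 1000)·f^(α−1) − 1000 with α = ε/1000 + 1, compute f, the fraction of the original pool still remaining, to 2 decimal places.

0.13

α − 1 = ε/1000 = -0.0152
(δ_res + 1000)/(δ₀ + 1000) = (5.0 + 1000)/(-25.6 + 1000) = 1005.0/974.4 = 1.031404
f = 1.031404^(1/-0.0152) = exp(ln(1.031404)/-0.0152) = exp(0.03092/-0.0152)
f = exp(-2.0343) = 0.1308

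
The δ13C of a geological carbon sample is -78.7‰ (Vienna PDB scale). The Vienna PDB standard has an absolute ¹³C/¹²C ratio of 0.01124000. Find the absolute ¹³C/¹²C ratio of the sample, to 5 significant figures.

0.010355

R_sample = R_standard × (δ13C/1000 + 1)
R_sample = 0.01124000 × (-78.7/1000 + 1) = 0.01124000 × 0.921300
R_sample = 0.0103554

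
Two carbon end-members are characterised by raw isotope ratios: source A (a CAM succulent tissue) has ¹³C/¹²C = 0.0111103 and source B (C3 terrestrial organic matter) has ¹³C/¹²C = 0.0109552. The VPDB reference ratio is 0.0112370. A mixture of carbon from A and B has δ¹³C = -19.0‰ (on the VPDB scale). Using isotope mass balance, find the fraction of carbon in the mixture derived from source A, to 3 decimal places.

δ_A = (0.0111103/0.0112370 − 1)×1000 = (0.988725 − 1)×1000 = -11.275‰
δ_B = (0.0109552/0.0112370 − 1)×1000 = (0.974922 − 1)×1000 = -25.078‰
f_A = (δ_mix − δ_B)/(δ_A − δ_B) = (-19.0 − (-25.078))/(-11.275 − (-25.078))
f_A = 6.078 / 13.803 = 0.4403

0.440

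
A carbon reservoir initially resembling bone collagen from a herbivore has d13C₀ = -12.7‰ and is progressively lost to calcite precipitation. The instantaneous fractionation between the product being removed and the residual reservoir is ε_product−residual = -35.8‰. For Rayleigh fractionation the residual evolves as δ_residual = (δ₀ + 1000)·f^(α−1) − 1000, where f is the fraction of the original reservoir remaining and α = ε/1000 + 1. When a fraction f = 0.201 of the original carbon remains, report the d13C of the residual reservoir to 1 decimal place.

Rayleigh residual: δ_res = (δ₀ + 1000)·f^(α−1) − 1000
α = ε/1000 + 1 = 0.96420, so α − 1 = -0.03580
f^(α−1) = 0.201^(-0.03580) = 1.059121
δ_res = (-12.7 + 1000) × 1.059121 − 1000 = 1045.670 − 1000 = 45.67‰

45.7‰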